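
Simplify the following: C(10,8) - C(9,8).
36

C(10,8) - C(9,8) = C(9,7) = 36.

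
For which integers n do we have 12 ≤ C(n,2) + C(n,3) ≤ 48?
5, 6

Working:
C(4,2)+C(4,3)=10; C(5,2)+C(5,3)=20; C(6,2)+C(6,3)=35; C(7,2)+C(7,3)=56. So valid n = 5, 6.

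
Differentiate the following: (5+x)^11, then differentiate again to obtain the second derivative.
110(5+x)^9

Explanation: First derivative: 11(5+x)^{10}. Second derivative: 11·10·(5+x)^{9} = 110(5+x)^{9}.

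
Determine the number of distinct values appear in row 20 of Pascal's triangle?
11

Row 20 has entries C(20,0)..C(20,20); by symmetry C(20,k)=C(20,20-k), giving 11 distinct values.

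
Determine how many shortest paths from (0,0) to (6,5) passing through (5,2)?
To (5,2): C(7,5)=21. From there: C(4,1)=4. Total: 84.

Answer: 84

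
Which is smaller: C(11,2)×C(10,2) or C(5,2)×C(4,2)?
C(5,2)×C(4,2)
C(11,2)×C(10,2)=2,475, C(5,2)×C(4,2)=60.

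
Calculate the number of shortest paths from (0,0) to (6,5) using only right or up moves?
Choose 6 rights from 11 moves: C(11,6) = 462.

Answer: 462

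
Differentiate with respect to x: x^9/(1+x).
Quotient rule: [9x^{8}(1+x) - x^9]/(1+x)².

Answer: (9x^8(1+x) - x^9)/(1+x)²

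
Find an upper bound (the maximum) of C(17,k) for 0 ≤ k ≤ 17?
Maximum at k = 8 or k = 9: C(17,8) = 24,310.

Answer: 24,310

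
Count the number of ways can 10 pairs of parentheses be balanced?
16,796

Explanation: Using the Catalan number formula: C_n = C(2n, n) / (n+1)
C_10 = C(20, 10) / (10+1)
     = 184756 / 11
     = 16,796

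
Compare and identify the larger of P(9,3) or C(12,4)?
P(9,3)
P(9,3)=504, C(12,4)=495.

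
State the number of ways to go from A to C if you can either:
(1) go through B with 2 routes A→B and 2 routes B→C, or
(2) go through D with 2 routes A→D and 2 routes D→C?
Route via B: 2×2=4. Route via D: 2×2=4. Total: 8.
Final answer: 8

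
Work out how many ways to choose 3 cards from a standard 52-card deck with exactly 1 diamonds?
9,633

13 diamonds and 39 non-diamonds: C(13,1) × C(39,2) = 13 × 741 = 9,633.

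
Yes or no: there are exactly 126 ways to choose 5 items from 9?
Yes

Reasoning: C(9,5) = 126.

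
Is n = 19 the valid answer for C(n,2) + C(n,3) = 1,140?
C(19,2) + C(19,3) = 171 + 969 = 1,140, which equals 1,140.
Final answer: Yes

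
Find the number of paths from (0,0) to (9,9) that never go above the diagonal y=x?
4,862
Counted by the Catalan number C_9: C_9 = C(18,9)/(9+1) = 48,620/10 = 4,862.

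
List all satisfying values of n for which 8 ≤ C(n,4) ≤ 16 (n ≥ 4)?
6

Reasoning: C(5,4)=5; C(6,4)=15; C(7,4)=35. So valid n = 6.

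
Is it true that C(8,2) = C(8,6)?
Symmetry C(n,k) = C(n,n-k): C(8,2) = 28 and C(8,6) = 28. Both sides agree, so the statement holds.
Final answer: True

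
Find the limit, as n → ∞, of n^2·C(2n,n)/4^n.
C(2n,n) ~ 4^n/√(πn), so n^2·C(2n,n)/4^n ~ n^(2 − 1/2)/√π → ∞.

Answer: ∞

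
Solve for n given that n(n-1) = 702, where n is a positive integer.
27
n² − n − 702 = 0, so n = (1 ± √(1 + 4·702))/2 = (1 ± √2,809)/2 = (1 ± 53)/2, i.e. n = 27 or n = -26. Taking the positive root, n = 27 (check: 27×26 = 702).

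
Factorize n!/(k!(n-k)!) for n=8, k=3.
C(8,3) = 56

Explanation: This is the binomial coefficient C(8,3) = 56.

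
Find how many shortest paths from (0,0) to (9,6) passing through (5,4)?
1,890

Working:
To (5,4): C(9,5)=126. From there: C(6,4)=15. Total: 1,890.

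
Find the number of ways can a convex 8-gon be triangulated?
132

Using the Catalan number formula: C_n = C(2n, n) / (n+1)
C_6 = C(12, 6) / (6+1)
     = 924 / 7
     = 132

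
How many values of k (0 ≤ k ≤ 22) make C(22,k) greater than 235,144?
7

Row 22 is unimodal and symmetric about k=22/2. C(22,7)=170,544 ≤ 235,144; C(22,8)=319,770 > 235,144; by symmetry C(22,k) > 235,144 for k = 8..14. That's 14 - 8 + 1 = 7 values.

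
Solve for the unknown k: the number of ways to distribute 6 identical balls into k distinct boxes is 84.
4

Explanation: Stars and bars: the count is C(6+k−1, k−1), increasing in k. k=2: C(7,1) = 7, k=3: C(8,2) = 28, k=4: C(9,3) = 84 ✓. So k = 4.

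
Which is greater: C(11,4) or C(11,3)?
C(11,4)

Working:
C(11,4)=330, C(11,3)=165.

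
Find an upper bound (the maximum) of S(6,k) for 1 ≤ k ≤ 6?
Row S(6,k) for k = 1..6 (via S(n,k) = k·S(n−1,k) + S(n−1,k−1)): 1, 31, 90, 65, 15, 1. The row is unimodal; maximum at k = 3: 90.

Answer: 90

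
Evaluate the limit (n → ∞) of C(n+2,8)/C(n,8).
1
Both numerator and denominator grow as n^8/8! for large n, so the ratio → 1.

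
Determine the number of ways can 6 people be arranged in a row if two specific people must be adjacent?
240

Explanation: Treat pair as unit: (6-1)! arrangements × 2 internal orders = 240.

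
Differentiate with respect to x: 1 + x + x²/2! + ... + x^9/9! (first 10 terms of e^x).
1 + x + x²/2! + ... + x^8/8!
Differentiating term by term gives the first 9 terms of e^x.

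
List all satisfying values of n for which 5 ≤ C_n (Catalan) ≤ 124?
3, 4, 5

Solution: C_2=2; C_3=5; C_4=14; C_5=42; C_6=132. So valid n = 3, 4, 5.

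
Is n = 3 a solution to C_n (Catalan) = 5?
Yes

Solution: C_3 = C(6,3)/(3+1) = 20/4 = 5, which equals 5.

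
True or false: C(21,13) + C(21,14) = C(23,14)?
False

Reasoning: Pascal's identity gives C(22,14) = 319,770, whereas C(23,14) = 817,190.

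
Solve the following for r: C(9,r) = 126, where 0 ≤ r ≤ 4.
4

Working:
C(9,r) is increasing for 0 ≤ r ≤ 4. Stepping up (C(9,r+1) = C(9,r)·(9−r)/(r+1)): C(9,1) = 9, C(9,2) = 36, C(9,3) = 84, C(9,4) = 126 ✓. So r = 4.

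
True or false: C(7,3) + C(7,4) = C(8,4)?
True

Solution: Pascal's identity C(n,k) + C(n,k+1) = C(n+1,k+1): 35 + 35 = 70 = C(8,4).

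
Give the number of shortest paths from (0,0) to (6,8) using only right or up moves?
3,003

Working:
Choose 6 rights from 14 moves: C(14,6) = 3,003.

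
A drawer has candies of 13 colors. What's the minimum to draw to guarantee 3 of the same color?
27

Reasoning: Worst case: 2 of each = 26. One more: 27.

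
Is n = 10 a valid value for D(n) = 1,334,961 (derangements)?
Yes
D(10) = (10-1)·[D(9) + D(8)] = 9·[133,496 + 14,833] = 1,334,961, which equals 1,334,961.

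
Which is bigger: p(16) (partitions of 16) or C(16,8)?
C(16,8)

Explanation: Pentagonal recurrence p(n) = p(n−1) + p(n−2) − p(n−5) − p(n−7) + …: p(16) = p(15) + p(14) − p(11) − p(9) + p(4) + p(1) = 176 + 135 − 56 − 30 + 5 + 1 = 231; C(16,8) = 12,870.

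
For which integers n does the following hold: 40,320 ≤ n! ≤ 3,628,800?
8, 9, 10

Reasoning: n! is strictly increasing; 8! = 40,320 and 10! = 3,628,800, so valid n = 8, 9, 10.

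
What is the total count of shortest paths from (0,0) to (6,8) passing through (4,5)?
To (4,5): C(9,4)=126. From there: C(5,2)=10. Total: 1,260.
Final answer: 1,260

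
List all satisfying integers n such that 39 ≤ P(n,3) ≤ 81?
5
P(4,3)=24; P(5,3)=60; P(6,3)=120. So valid n = 5.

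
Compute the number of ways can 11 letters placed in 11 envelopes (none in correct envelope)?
14,684,570

Using D(n) = (n-1)[D(n-1) + D(n-2)]:
D(11) = (11-1) × [D(10) + D(9)]
      = 10 × [1334961 + 133496]
      = 10 × 1468457
      = 14,684,570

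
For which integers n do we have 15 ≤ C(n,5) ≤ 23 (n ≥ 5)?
7

Working:
C(6,5)=6; C(7,5)=21; C(8,5)=56. So valid n = 7.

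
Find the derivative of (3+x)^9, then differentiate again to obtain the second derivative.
72(3+x)^7

Explanation: First derivative: 9(3+x)^{8}. Second derivative: 9·8·(3+x)^{7} = 72(3+x)^{7}.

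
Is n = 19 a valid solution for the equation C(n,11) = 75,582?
C(19,11) = 19·18·17·16·15·14·13·12·11·10·9/11! = 3,016,991,577,600/39,916,800 = 75,582, which equals 75,582.

Answer: Yes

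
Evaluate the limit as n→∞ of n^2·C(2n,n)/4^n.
∞

C(2n,n) ~ 4^n/√(πn), so n^2·C(2n,n)/4^n ~ n^(2 − 1/2)/√π → ∞.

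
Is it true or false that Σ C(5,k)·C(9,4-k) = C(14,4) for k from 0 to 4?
True

Reasoning: Vandermonde's identity gives C(14,4) = 1,001; RHS C(14,4) = 1,001.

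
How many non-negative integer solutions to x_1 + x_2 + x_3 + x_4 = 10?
286

Working:
C(10+4-1, 4-1) = 286.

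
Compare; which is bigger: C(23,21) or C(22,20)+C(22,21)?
Equal

Solution: By Pascal's identity: C(23,21) = C(22,20)+C(22,21) = 253. Equal.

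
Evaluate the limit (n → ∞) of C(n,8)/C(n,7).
∞
C(n,8)/C(n,7) = (n-7)/8 → ∞ as n → ∞.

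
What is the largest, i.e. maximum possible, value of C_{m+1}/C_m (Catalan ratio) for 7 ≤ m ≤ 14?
29/8

Solution: C_{m+1}/C_m = 2(2m+1)/(m+2), which increases with m. Maximum at m = 14: 2·29/16 = 29/8.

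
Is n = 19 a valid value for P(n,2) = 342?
Yes

Working:
P(19,2) = 19·18 = 342, which equals 342.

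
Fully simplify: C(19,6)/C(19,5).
7/3

Reasoning: C(n,k+1)/C(n,k) = (n−k)/(k+1). Here (19−5)/(5+1) = 14/6 = 7/3.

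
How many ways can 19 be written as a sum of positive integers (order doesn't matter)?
Pentagonal recurrence p(n) = p(n−1) + p(n−2) − p(n−5) − p(n−7) + …: p(19) = p(18) + p(17) − p(14) − p(12) + p(7) + p(4) = 385 + 297 − 135 − 77 + 15 + 5 = 490.
Final answer: 490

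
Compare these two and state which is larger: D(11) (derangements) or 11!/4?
D(11)

Reasoning: D(11) = (11-1)·[D(10) + D(9)] = 10·[1,334,961 + 133,496] = 14,684,570; 11!/4 = 39,916,800/4 = 9,979,200.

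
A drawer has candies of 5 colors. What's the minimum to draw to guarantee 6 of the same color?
26

Reasoning: Worst case: 5 of each = 25. One more: 26.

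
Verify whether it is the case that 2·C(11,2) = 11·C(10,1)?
True

Reasoning: Absorption identity k·C(n,k) = n·C(n-1,k-1). LHS = 2·55 = 110; RHS = 11·10 = 110.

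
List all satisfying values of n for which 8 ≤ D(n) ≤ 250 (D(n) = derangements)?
4, 5
Using D(n) = (n−1)[D(n−1) + D(n−2)] with D(1)=0, D(2)=1: D(3)=2; D(4)=9; D(5)=44; D(6)=265. So valid n = 4, 5.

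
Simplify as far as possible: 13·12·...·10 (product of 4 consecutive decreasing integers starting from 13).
17,160

This is P(13,4) = 13!/(9)! = 17,160.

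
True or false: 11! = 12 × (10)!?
False

11! = 11 × 10! = 39,916,800, but 12 × 10! = 43,545,600.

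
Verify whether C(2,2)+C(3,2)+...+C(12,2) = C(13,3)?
True

Explanation: Hockey stick identity gives Σ = C(13,3) = 286; RHS C(13,3) = 286.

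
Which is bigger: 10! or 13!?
13!

Reasoning: 10!=3,628,800, 13!=6,227,020,800. 13! > 10!.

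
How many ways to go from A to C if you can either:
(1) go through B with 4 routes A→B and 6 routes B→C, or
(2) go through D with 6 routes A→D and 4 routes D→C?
48

Solution: Route via B: 4×6=24. Route via D: 6×4=24. Total: 48.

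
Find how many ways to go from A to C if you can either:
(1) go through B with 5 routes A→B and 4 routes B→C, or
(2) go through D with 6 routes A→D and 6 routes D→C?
56

Route via B: 5×4=20. Route via D: 6×6=36. Total: 56.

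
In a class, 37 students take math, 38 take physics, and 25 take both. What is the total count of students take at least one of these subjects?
50

Explanation: |A∪B| = |A|+|B|-|A∩B| = 37+38-25 = 50.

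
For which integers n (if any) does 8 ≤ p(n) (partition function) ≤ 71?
6, 7, 8, 9, 10, 11

Tabulating p(n) via p(n) = p(n−1) + p(n−2) − p(n−5) − p(n−7) + …: p(5)=7; p(6)=11; p(7)=15; p(8)=22; p(9)=30; p(10)=42; p(11)=56; p(12)=77. So valid n = 6, 7, 8, 9, 10, 11.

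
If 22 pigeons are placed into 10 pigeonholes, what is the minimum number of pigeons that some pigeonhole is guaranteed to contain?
3

Working:
Pigeonhole: ⌈22/10⌉ = 3.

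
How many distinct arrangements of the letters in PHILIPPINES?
1,108,800

Explanation: Word has 11 letters (P=3, H=1, I=3, L=1, N=1, E=1, S=1). Arrangements: 11!/Π(k!) = 1,108,800.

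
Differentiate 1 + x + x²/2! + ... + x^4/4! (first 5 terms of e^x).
Differentiating term by term gives the first 4 terms of e^x.

Answer: 1 + x + x²/2! + ... + x^3/3!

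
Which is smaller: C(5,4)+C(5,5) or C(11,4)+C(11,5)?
C(5,4)+C(5,5)

Reasoning: First=6, Second=792.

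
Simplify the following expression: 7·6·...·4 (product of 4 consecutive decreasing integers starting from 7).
This is P(7,4) = 7!/(3)! = 840.

Answer: 840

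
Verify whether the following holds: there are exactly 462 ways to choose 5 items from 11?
True

C(11,5) = 462.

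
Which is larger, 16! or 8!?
16!=20,922,789,888,000, 8!=40,320. 16! > 8!.

Answer: 16!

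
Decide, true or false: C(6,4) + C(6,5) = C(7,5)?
True

Solution: Pascal's identity: LHS = 15 + 6 = 21; RHS = C(7,5) = 21. Both sides agree, so the statement holds.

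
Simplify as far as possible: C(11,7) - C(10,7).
210

Solution: C(11,7) - C(10,7) = C(10,6) = 210.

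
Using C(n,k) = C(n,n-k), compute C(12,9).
220
C(12,9) = C(12,3) = 220.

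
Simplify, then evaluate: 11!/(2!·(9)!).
This is C(11,2) = 55.
Final answer: 55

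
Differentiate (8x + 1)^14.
Chain rule: 14(8x+1)^{13} × 8 = 112(8x+1)^{13}.
Final answer: 112(8x + 1)^13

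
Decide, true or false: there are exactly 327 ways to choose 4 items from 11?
False

Solution: C(11,4) = 330 ≠ 327.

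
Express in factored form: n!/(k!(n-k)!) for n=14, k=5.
C(14,5) = 2,002

Working:
This is the binomial coefficient C(14,5) = 2,002.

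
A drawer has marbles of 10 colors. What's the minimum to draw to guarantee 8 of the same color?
71

Working:
Worst case: 7 of each = 70. One more: 71.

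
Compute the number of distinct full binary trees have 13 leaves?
Using the Catalan number formula: C_n = C(2n, n) / (n+1)
C_12 = C(24, 12) / (12+1)
     = 2704156 / 13
     = 208,012

Answer: 208,012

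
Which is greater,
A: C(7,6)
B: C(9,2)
A=C(7,6)=7, B=C(9,2)=36.
Final answer: B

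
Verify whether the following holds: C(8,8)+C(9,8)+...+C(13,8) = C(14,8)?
False

Hockey stick identity gives Σ = C(14,9) = 2,002; RHS C(14,8) = 3,003.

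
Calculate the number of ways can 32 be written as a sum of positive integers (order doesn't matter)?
8,349

Working:
Pentagonal recurrence p(n) = p(n−1) + p(n−2) − p(n−5) − p(n−7) + …: p(32) = p(31) + p(30) − p(27) − p(25) + p(20) + p(17) − p(10) − p(6) = 6,842 + 5,604 − 3,010 − 1,958 + 627 + 297 − 42 − 11 = 8,349.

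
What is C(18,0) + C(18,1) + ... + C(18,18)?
Sum of binomial coefficients = 2^18 = 262,144.

Answer: 262,144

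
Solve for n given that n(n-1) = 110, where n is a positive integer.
n² − n − 110 = 0, so n = (1 ± √(1 + 4·110))/2 = (1 ± √441)/2 = (1 ± 21)/2, i.e. n = 11 or n = -10. Taking the positive root, n = 11 (check: 11×10 = 110).

Answer: 11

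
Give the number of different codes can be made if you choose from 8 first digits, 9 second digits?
72

Explanation: By the multiplication principle: 8 × 9 = 72.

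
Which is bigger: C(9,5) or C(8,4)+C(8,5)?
Equal

Explanation: By Pascal's identity: C(9,5) = C(8,4)+C(8,5) = 126. Equal.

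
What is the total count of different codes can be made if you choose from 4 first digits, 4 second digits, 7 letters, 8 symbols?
896

By the multiplication principle: 4 × 4 × 7 × 8 = 896.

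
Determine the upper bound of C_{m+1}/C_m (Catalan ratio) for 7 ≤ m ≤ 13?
18/5

Working:
C_{m+1}/C_m = 2(2m+1)/(m+2), which increases with m. Maximum at m = 13: 2·27/15 = 18/5.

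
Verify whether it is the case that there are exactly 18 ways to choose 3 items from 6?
False

Solution: C(6,3) = 20 ≠ 18.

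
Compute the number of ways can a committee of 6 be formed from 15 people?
C(15,6) = 15! / (6! × (15-6)!)
         = 15! / (6! × 9!)
         = 5,005

Answer: 5,005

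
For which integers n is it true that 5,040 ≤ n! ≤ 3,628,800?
7, 8, 9, 10

Reasoning: n! is strictly increasing; 7! = 5,040 and 10! = 3,628,800, so valid n = 7, 8, 9, 10.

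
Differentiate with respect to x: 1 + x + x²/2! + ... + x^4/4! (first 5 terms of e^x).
1 + x + x²/2! + ... + x^3/3!
Differentiating term by term gives the first 4 terms of e^x.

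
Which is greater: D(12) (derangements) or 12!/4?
D(12)

Reasoning: D(12) = (12-1)·[D(11) + D(10)] = 11·[14,684,570 + 1,334,961] = 176,214,841; 12!/4 = 479,001,600/4 = 119,750,400.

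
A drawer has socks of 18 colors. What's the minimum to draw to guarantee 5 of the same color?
Worst case: 4 of each = 72. One more: 73.
Final answer: 73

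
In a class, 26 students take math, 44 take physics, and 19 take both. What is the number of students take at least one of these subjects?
|A∪B| = |A|+|B|-|A∩B| = 26+44-19 = 51.
Final answer: 51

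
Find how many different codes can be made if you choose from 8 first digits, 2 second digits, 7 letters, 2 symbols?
224

Working:
By the multiplication principle: 8 × 2 × 7 × 2 = 224.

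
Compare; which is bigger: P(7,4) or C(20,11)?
C(20,11)

Solution: P(7,4)=840, C(20,11)=167,960.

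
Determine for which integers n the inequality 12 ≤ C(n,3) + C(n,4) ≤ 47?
5, 6

Working:
C(4,3)+C(4,4)=5; C(5,3)+C(5,4)=15; C(6,3)+C(6,4)=35; C(7,3)+C(7,4)=70. So valid n = 5, 6.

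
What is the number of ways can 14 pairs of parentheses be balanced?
2,674,440

Solution: Using the Catalan number formula: C_n = C(2n, n) / (n+1)
C_14 = C(28, 14) / (14+1)
     = 40116600 / 15
     = 2,674,440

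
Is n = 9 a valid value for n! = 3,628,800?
No

Reasoning: 9! = 9·8! = 9·40,320 = 362,880, which does not equal 3,628,800.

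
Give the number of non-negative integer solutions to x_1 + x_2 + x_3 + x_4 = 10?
C(10+4-1, 4-1) = 286.
Final answer: 286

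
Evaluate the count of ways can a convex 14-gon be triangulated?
208,012
Using the Catalan number formula: C_n = C(2n, n) / (n+1)
C_12 = C(24, 12) / (12+1)
     = 2704156 / 13
     = 208,012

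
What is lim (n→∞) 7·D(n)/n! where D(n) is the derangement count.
D(n)/n! → 1/e, so 7·D(n)/n! → 7/e.
Final answer: 7/e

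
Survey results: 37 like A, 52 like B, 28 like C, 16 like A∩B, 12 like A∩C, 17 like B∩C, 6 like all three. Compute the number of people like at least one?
78

Reasoning: |A∪B∪C| = 37+52+28-16-12-17+6 = 78.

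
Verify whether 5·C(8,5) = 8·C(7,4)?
True

Working:
Absorption identity k·C(n,k) = n·C(n-1,k-1). LHS = 5·56 = 280; RHS = 8·35 = 280.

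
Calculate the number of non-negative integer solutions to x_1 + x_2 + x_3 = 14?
C(14+3-1, 3-1) = 120.

Answer: 120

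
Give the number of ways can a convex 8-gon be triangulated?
Using the Catalan number formula: C_n = C(2n, n) / (n+1)
C_6 = C(12, 6) / (6+1)
     = 924 / 7
     = 132

Answer: 132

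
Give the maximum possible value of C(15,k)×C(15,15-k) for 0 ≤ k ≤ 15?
41,409,225

C(15,k)·C(15,15-k) = C(15,k)², maximised at the centre k = 7: C(15,7)² = 41,409,225.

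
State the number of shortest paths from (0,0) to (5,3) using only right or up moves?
Choose 5 rights from 8 moves: C(8,5) = 56.
Final answer: 56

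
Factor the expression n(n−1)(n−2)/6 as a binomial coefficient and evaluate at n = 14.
C(n,3); C(14,3) = 364

Working:
n(n−1)(n−2)/6 = n!/(3!(n−3)!) = C(n,3). At n = 14: C(14,3) = 364.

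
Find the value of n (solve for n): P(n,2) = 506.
P(n,2) = n(n−1) is increasing in n; n(n−1) ≈ (n−0.5)^2 = 506 gives n ≈ 23.0. Check: P(21,2) = 420, P(22,2) = 462, P(23,2) = 506 ✓. So n = 23.
Final answer: 23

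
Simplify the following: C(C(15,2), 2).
5,460

Working:
C(15,2) = 105, then C(105, 2) = 5,460.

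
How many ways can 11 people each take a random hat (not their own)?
14,684,570

Reasoning: Using D(n) = (n-1)[D(n-1) + D(n-2)]:
D(11) = (11-1) × [D(10) + D(9)]
      = 10 × [1334961 + 133496]
      = 10 × 1468457
      = 14,684,570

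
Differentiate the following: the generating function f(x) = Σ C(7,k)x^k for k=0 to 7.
Term-by-term differentiation gives Σ k·C(7,k)x^{k-1} for k=1 to 7.

Answer: Σ k·C(7,k)x^(k-1) for k=1 to 7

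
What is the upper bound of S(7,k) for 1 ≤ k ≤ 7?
350

Working:
Row S(7,k) for k = 1..7 (via S(n,k) = k·S(n−1,k) + S(n−1,k−1)): 1, 63, 301, 350, 140, 21, 1. The row is unimodal; maximum at k = 4: 350.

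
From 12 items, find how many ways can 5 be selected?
792

Explanation: C(12,5) = 12! / (5! × (12-5)!)
         = 12! / (5! × 7!)
         = 792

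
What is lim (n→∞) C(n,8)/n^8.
1/40320

Solution: C(n,8) ≈ n^8/8! for large n. Limit = 1/8! = 1/40320.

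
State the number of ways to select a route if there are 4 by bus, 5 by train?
By the addition principle: 4 + 5 = 9.

Answer: 9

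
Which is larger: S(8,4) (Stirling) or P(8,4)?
S(8,4)

Working:
S(8,4) = 4·S(7,4) + S(7,3) = 4·350 + 301 = 1,701; P(8,4) = 1,680.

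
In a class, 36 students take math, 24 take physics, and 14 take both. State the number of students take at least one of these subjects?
|A∪B| = |A|+|B|-|A∩B| = 36+24-14 = 46.
Final answer: 46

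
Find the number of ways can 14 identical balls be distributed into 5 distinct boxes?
3,060

Working:
C(14+5-1, 5-1) = C(18, 4) = 3,060.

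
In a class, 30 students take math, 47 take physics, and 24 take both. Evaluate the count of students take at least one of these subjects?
53

Explanation: |A∪B| = |A|+|B|-|A∩B| = 30+47-24 = 53.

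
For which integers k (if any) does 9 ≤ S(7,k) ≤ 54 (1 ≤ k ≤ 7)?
S(7,1)=1; S(7,2)=63; S(7,3)=301; S(7,4)=350; S(7,5)=140; S(7,6)=21; S(7,7)=1. So valid k = 6.
Final answer: 6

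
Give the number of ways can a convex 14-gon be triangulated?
Using the Catalan number formula: C_n = C(2n, n) / (n+1)
C_12 = C(24, 12) / (12+1)
     = 2704156 / 13
     = 208,012

Answer: 208,012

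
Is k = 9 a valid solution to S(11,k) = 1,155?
Yes

Explanation: S(11,9) = 9·S(10,9) + S(10,8) = 9·45 + 750 = 1,155, which equals 1,155.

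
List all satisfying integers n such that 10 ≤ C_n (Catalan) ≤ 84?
C_3=5; C_4=14; C_5=42; C_6=132. So valid n = 4, 5.

Answer: 4, 5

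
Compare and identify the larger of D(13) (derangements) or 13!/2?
13!/2

Explanation: D(13) = (13-1)·[D(12) + D(11)] = 12·[176,214,841 + 14,684,570] = 2,290,792,932; 13!/2 = 6,227,020,800/2 = 3,113,510,400.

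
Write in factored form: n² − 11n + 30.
(n − 5)(n − 6)

Explanation: Seek roots whose sum is 11 and product is 30: (5, 6). So n² − 11n + 30 = (n − 5)(n − 6).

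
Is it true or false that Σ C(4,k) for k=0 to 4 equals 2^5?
False

Binomial theorem: Σ C(4,k) = (1+1)^4 = 2^4 = 16; RHS 2^5 = 32.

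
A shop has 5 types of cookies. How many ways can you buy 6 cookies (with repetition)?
210

Solution: Stars and bars: C(6+5-1, 6) = C(10, 6) = 210.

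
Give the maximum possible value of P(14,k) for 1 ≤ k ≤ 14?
P(14,k) increases in k, so maximum at k = 14: 14! = 87,178,291,200.
Final answer: 87,178,291,200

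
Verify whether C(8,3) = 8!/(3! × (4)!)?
False

The correct denominator is 3!×5!, giving C(8,3) = 56; the stated RHS is 8!/(3!×4!) = 280 ≠ 56, so the statement does not hold.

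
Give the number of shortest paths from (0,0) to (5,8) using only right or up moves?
Choose 5 rights from 13 moves: C(13,5) = 1,287.
Final answer: 1,287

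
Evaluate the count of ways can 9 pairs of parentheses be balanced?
Using the Catalan number formula: C_n = C(2n, n) / (n+1)
C_9 = C(18, 9) / (9+1)
     = 48620 / 10
     = 4,862
Final answer: 4,862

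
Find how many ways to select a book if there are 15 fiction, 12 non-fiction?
27

Explanation: By the addition principle: 15 + 12 = 27.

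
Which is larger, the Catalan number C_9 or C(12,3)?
C_9 = C(18,9)/(9+1) = 48,620/10 = 4,862; C(12,3) = 220.

Answer: C_9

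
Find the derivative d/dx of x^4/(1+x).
(4x^3(1+x) - x^4)/(1+x)²

Explanation: Quotient rule: [4x^{3}(1+x) - x^4]/(1+x)².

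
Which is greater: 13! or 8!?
13!
13!=6,227,020,800, 8!=40,320. 13! > 8!.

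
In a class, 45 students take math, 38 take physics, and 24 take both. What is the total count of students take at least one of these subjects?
|A∪B| = |A|+|B|-|A∩B| = 45+38-24 = 59.
Final answer: 59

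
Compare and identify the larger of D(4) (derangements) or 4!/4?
D(4)

Reasoning: D(4) = (4-1)·[D(3) + D(2)] = 3·[2 + 1] = 9; 4!/4 = 24/4 = 6.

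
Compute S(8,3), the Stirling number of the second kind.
966

Solution: Using the Stirling recurrence: S(n,k) = k·S(n-1,k) + S(n-1,k-1)
S(8,3) = 3·S(7,3) + S(7,2)
         = 3·301 + 63
         = 903 + 63
         = 966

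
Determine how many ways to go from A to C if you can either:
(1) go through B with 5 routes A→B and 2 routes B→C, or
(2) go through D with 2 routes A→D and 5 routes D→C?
20

Working:
Route via B: 5×2=10. Route via D: 2×5=10. Total: 20.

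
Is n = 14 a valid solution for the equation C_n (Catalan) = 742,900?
C_14 = C(28,14)/(14+1) = 40,116,600/15 = 2,674,440, which does not equal 742,900.

Answer: No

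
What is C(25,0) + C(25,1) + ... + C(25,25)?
33,554,432

Explanation: Sum of binomial coefficients = 2^25 = 33,554,432.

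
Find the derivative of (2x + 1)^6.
12(2x + 1)^5

Working:
Chain rule: 6(2x+1)^{5} × 2 = 12(2x+1)^{5}.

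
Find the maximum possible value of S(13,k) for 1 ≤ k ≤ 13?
Row S(13,k) for k = 1..13 (via S(n,k) = k·S(n−1,k) + S(n−1,k−1)): 1, 4,095, 261,625, 2,532,530, 7,508,501, 9,321,312, 5,715,424, 1,899,612, 359,502, 39,325, 2,431, 78, 1. The row is unimodal; maximum at k = 6: 9,321,312.
Final answer: 9,321,312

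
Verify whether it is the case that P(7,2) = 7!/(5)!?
Permutation formula P(n,k) = n!/(n-k)!: 7!/5! = 5,040/120 = 42 = P(7,2). The statement holds.

Answer: True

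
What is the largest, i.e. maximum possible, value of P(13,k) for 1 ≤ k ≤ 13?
P(13,k) increases in k, so maximum at k = 13: 13! = 6,227,020,800.

Answer: 6,227,020,800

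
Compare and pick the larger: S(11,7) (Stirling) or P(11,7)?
P(11,7)

S(11,7) = 7·S(10,7) + S(10,6) = 7·5,880 + 22,827 = 63,987; P(11,7) = 1,663,200.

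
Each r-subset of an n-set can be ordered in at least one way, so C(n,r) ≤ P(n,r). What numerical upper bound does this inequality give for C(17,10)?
70,572,902,400
P(17,10) = 17·16·15·14·13·12·11·10·9·8 = 70,572,902,400, so C(17,10) ≤ 70,572,902,400. (The bound is loose by a factor of 10! = 3,628,800: C(17,10) = 70,572,902,400/3,628,800 = 19,448.)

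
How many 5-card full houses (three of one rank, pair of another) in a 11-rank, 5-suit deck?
Triple rank: 11. Triple suits: C(5,3)=10. Pair rank: 10. Pair suits: C(5,2)=10. Total: 11,000.
Final answer: 11,000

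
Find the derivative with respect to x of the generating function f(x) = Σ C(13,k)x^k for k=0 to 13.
Σ k·C(13,k)x^(k-1) for k=1 to 13

Term-by-term differentiation gives Σ k·C(13,k)x^{k-1} for k=1 to 13.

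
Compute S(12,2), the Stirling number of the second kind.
2,047

Solution: Using the Stirling recurrence: S(n,k) = k·S(n-1,k) + S(n-1,k-1)
S(12,2) = 2·S(11,2) + S(11,1)
         = 2·1023 + 1
         = 2046 + 1
         = 2,047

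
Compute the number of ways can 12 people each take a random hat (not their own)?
176,214,841

Working:
Using D(n) = (n-1)[D(n-1) + D(n-2)]:
D(12) = (12-1) × [D(11) + D(10)]
      = 11 × [14684570 + 1334961]
      = 11 × 16019531
      = 176,214,841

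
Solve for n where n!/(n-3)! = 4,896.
18

Reasoning: n!/(n-3)! = n×(n-1)×(n-2), a product of 3 consecutive integers ≈ (n−1)^3. 4,896^(1/3) + 1 ≈ 18.0; check n = 18: 18×17×16 = 4,896 ✓. So n = 18.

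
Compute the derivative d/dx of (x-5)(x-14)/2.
(2x - 19)/2

Explanation: d/dx[(x-5)(x-14)] = (x-14) + (x-5) = 2x - 19. Dividing by 2 gives (2x - 19)/2.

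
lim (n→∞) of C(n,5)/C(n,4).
∞

Working:
C(n,5)/C(n,4) = (n-4)/5 → ∞ as n → ∞.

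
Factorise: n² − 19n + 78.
(n − 6)(n − 13)

Solution: Seek roots whose sum is 19 and product is 78: (6, 13). So n² − 19n + 78 = (n − 6)(n − 13).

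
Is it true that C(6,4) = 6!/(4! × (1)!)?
False

Reasoning: The correct denominator is 4!×2!, giving C(6,4) = 15; the stated RHS is 6!/(4!×1!) = 30 ≠ 15, so the statement does not hold.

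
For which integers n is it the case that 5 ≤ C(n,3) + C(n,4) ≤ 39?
4, 5, 6

Reasoning: C(3,3)+C(3,4)=1; C(4,3)+C(4,4)=5; C(5,3)+C(5,4)=15; C(6,3)+C(6,4)=35; C(7,3)+C(7,4)=70. So valid n = 4, 5, 6.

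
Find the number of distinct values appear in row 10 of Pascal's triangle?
6

Explanation: Row 10 has entries C(10,0)..C(10,10); by symmetry C(10,k)=C(10,10-k), giving 6 distinct values.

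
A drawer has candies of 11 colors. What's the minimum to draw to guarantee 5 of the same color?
45

Explanation: Worst case: 4 of each = 44. One more: 45.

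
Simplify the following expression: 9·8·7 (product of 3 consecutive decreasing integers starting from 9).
504
This is P(9,3) = 9!/(6)! = 504.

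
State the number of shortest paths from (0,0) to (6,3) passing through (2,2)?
30

Reasoning: To (2,2): C(4,2)=6. From there: C(5,4)=5. Total: 30.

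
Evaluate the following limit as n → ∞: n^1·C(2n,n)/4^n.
∞
C(2n,n) ~ 4^n/√(πn), so n^1·C(2n,n)/4^n ~ n^(1 − 1/2)/√π → ∞.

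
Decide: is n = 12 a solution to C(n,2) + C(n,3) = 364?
No
C(12,2) + C(12,3) = 66 + 220 = 286, which does not equal 364.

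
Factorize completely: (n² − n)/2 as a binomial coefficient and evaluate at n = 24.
C(n,2); C(24,2) = 276

(n² − n)/2 = n(n−1)/2 = C(n,2). At n = 24: C(24,2) = 276.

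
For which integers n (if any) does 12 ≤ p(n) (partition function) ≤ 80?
7, 8, 9, 10, 11, 12

Reasoning: Tabulating p(n) via p(n) = p(n−1) + p(n−2) − p(n−5) − p(n−7) + …: p(6)=11; p(7)=15; p(8)=22; p(9)=30; p(10)=42; p(11)=56; p(12)=77; p(13)=101. So valid n = 7, 8, 9, 10, 11, 12.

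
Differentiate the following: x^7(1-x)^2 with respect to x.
7x^6(1-x)^2 - 2x^7(1-x)^1

Product rule: 7x^{6}(1-x)^{2} + x^7·(-2)(1-x)^{1}.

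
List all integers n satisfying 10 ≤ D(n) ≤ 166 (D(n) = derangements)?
5
Using D(n) = (n−1)[D(n−1) + D(n−2)] with D(1)=0, D(2)=1: D(4)=9; D(5)=44; D(6)=265. So valid n = 5.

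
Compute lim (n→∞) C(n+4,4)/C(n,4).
Both numerator and denominator grow as n^4/4! for large n, so the ratio → 1.

Answer: 1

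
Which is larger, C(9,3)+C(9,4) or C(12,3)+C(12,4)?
C(12,3)+C(12,4)

Solution: First=210, Second=715.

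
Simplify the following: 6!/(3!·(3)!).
20

This is C(6,3) = 20.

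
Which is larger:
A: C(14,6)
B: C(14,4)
A

Reasoning: A=C(14,6)=3,003, B=C(14,4)=1,001.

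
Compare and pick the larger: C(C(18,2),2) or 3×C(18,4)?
C(C(18,2),2)

Working:
C(C(18,2),2)=11,628, 3×C(18,4)=9,180.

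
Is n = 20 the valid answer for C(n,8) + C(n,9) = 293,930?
Yes
C(20,8) + C(20,9) = 125,970 + 167,960 = 293,930, which equals 293,930.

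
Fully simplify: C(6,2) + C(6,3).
35

By Pascal's identity: C(7,3) = 35.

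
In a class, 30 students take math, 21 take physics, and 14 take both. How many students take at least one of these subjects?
37

Reasoning: |A∪B| = |A|+|B|-|A∩B| = 30+21-14 = 37.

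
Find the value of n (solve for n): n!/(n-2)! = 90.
10

Solution: n!/(n-2)! = n×(n-1), a product of 2 consecutive integers ≈ (n−0.5)^2. 90^(1/2) + 0.5 ≈ 10.0; check n = 10: 10×9 = 90 ✓. So n = 10.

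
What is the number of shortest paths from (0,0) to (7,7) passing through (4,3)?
1,225
To (4,3): C(7,4)=35. From there: C(7,3)=35. Total: 1,225.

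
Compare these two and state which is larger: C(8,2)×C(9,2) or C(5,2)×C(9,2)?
C(8,2)×C(9,2)=1,008, C(5,2)×C(9,2)=360.

Answer: C(8,2)×C(9,2)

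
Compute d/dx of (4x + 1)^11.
44(4x + 1)^10

Solution: Chain rule: 11(4x+1)^{10} × 4 = 44(4x+1)^{10}.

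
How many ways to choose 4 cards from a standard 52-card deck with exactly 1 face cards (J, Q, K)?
12 face cards and 40 non-face cards: C(12,1) × C(40,3) = 12 × 9,880 = 118,560.
Final answer: 118,560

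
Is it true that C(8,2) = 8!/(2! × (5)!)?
False
The correct denominator is 2!×6!, giving C(8,2) = 28; the stated RHS is 8!/(2!×5!) = 168 ≠ 28, so the statement does not hold.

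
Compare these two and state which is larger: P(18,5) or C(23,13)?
C(23,13)

Explanation: P(18,5)=1,028,160, C(23,13)=1,144,066.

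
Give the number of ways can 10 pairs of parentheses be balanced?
16,796

Explanation: Using the Catalan number formula: C_n = C(2n, n) / (n+1)
C_10 = C(20, 10) / (10+1)
     = 184756 / 11
     = 16,796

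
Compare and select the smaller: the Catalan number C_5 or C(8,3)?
C_5 = C(10,5)/(5+1) = 252/6 = 42; C(8,3) = 56.
Final answer: C_5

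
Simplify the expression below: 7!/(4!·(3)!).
This is C(7,4) = 35.

Answer: 35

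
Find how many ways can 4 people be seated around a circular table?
6

Reasoning: Circular arrangements: (4-1)! = 6.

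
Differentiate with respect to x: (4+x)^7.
7(4+x)^6

Using the power rule: d/dx (4+x)^7 = 7(4+x)^{6}.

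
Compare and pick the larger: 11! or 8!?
11!=39,916,800, 8!=40,320. 11! > 8!.

Answer: 11!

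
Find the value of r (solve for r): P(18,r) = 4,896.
3

Solution: P(18,r) = 18·17·…·(18−r+1), a product of r factors. Multiplying down from 18: 18 = 18; 18·17 = 306; 18·17·16 = 4,896 ✓ (3 factors). So r = 3.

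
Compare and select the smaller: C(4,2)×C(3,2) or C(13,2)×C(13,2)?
C(4,2)×C(3,2)
C(4,2)×C(3,2)=18, C(13,2)×C(13,2)=6,084.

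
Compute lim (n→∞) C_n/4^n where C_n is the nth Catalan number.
C_n ~ 4^n/(n^(3/2)√π), so n^0·C_n/4^n ~ n^(0 − 3/2)/√π → 0.

Answer: 0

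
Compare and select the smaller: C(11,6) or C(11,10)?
C(11,10)

C(11,6)=462, C(11,10)=11.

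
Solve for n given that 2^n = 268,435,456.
268,435,456 = 1,024 × 1,024 × 256 = 2^10 × 2^10 × 2^8 = 2^28, so n = 28.

Answer: 28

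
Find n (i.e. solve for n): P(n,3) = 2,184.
14

Working:
P(n,3) = n(n−1)(n−2) is increasing in n; n(n−1)(n−2) ≈ (n−1)^3 = 2,184 gives n ≈ 14.0. Check: P(12,3) = 1,320, P(13,3) = 1,716, P(14,3) = 2,184 ✓. So n = 14.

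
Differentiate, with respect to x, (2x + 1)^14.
Chain rule: 14(2x+1)^{13} × 2 = 28(2x+1)^{13}.

Answer: 28(2x + 1)^13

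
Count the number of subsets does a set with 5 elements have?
Each element can be included or excluded: 2^5 = 32.
Final answer: 32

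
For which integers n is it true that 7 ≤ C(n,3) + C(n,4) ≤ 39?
5, 6

Explanation: C(4,3)+C(4,4)=5; C(5,3)+C(5,4)=15; C(6,3)+C(6,4)=35; C(7,3)+C(7,4)=70. So valid n = 5, 6.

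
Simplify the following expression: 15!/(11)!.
32,760

Explanation: This equals 15×14×...×12 = 32,760.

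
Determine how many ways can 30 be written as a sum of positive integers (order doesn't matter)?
Pentagonal recurrence p(n) = p(n−1) + p(n−2) − p(n−5) − p(n−7) + …: p(30) = p(29) + p(28) − p(25) − p(23) + p(18) + p(15) − p(8) − p(4) = 4,565 + 3,718 − 1,958 − 1,255 + 385 + 176 − 22 − 5 = 5,604.

Answer: 5,604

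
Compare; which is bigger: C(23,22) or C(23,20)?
C(23,20)

Reasoning: C(23,22)=23, C(23,20)=1,771.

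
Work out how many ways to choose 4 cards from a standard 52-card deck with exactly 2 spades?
57,798

Solution: 13 spades and 39 non-spades: C(13,2) × C(39,2) = 78 × 741 = 57,798.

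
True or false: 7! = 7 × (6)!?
True

Explanation: By definition n! = n × (n-1)!, so 7! = 7 × 6!.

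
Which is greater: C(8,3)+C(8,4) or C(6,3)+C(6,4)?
C(8,3)+C(8,4)

First=126, Second=35.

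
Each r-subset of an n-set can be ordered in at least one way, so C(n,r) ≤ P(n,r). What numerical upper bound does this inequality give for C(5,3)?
P(5,3) = 5·4·3 = 60, so C(5,3) ≤ 60. (The bound is loose by a factor of 3! = 6: C(5,3) = 60/6 = 10.)
Final answer: 60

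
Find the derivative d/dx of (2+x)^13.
13(2+x)^12

Working:
Using the power rule: d/dx (2+x)^13 = 13(2+x)^{12}.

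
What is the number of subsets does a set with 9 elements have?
Each element can be included or excluded: 2^9 = 512.
Final answer: 512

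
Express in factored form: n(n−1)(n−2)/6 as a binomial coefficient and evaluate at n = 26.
C(n,3); C(26,3) = 2,600

Solution: n(n−1)(n−2)/6 = n!/(3!(n−3)!) = C(n,3). At n = 26: C(26,3) = 2,600.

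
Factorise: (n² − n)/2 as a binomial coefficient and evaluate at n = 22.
C(n,2); C(22,2) = 231

Working:
(n² − n)/2 = n(n−1)/2 = C(n,2). At n = 22: C(22,2) = 231.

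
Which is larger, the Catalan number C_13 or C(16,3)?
C_13

Working:
C_13 = C(26,13)/(13+1) = 10,400,600/14 = 742,900; C(16,3) = 560.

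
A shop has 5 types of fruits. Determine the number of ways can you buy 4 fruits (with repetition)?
70
Stars and bars: C(4+5-1, 4) = C(8, 4) = 70.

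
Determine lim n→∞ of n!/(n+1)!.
0

Reasoning: n!/(n+1)! = 1/[(n+1)] → 0 as n → ∞.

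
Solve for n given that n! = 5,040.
7
n! is strictly increasing. 5! = 120, 6! = 720, 7! = 5,040 ✓. So n = 7.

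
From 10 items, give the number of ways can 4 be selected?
210

Explanation: C(10,4) = 10! / (4! × (10-4)!)
         = 10! / (4! × 6!)
         = 210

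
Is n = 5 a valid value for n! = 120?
Yes

Working:
5! = 5·4! = 5·24 = 120, which equals 120.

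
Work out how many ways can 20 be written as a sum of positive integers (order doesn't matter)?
627
Pentagonal recurrence p(n) = p(n−1) + p(n−2) − p(n−5) − p(n−7) + …: p(20) = p(19) + p(18) − p(15) − p(13) + p(8) + p(5) = 490 + 385 − 176 − 101 + 22 + 7 = 627.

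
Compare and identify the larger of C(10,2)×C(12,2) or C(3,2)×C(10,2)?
C(10,2)×C(12,2)

Explanation: C(10,2)×C(12,2)=2,970, C(3,2)×C(10,2)=135.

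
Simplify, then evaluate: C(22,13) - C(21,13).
293,930
C(22,13) - C(21,13) = C(21,12) = 293,930.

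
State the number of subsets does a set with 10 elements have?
Each element can be included or excluded: 2^10 = 1,024.
Final answer: 1,024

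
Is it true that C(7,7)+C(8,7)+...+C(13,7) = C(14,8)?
True
Hockey stick identity gives Σ = C(14,8) = 3,003; RHS C(14,8) = 3,003.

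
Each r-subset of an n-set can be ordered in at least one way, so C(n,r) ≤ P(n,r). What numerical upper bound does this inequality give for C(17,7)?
98,017,920
P(17,7) = 17·16·15·14·13·12·11 = 98,017,920, so C(17,7) ≤ 98,017,920. (The bound is loose by a factor of 7! = 5,040: C(17,7) = 98,017,920/5,040 = 19,448.)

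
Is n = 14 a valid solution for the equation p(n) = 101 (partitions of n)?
Pentagonal recurrence p(n) = p(n−1) + p(n−2) − p(n−5) − p(n−7) + …: p(14) = p(13) + p(12) − p(9) − p(7) + p(2) = 101 + 77 − 30 − 15 + 2 = 135, which does not equal 101.

Answer: No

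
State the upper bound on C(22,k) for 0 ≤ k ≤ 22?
705,432

Reasoning: Maximum at k = 11: C(22,11) = 705,432.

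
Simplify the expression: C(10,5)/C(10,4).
6/5

Explanation: C(n,k+1)/C(n,k) = (n−k)/(k+1). Here (10−4)/(4+1) = 6/5 = 6/5.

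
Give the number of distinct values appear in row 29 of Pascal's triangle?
15

Working:
Row 29 has entries C(29,0)..C(29,29); by symmetry C(29,k)=C(29,29-k), giving 15 distinct values.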